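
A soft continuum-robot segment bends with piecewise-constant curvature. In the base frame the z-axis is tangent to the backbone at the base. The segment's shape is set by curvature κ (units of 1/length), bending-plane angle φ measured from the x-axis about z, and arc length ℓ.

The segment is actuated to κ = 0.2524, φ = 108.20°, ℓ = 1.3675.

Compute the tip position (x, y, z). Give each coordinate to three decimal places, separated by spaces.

-0.073 0.222 1.341

θ = κ·ℓ = 0.2524 × 1.3675 = 0.34516 rad
ρ = (1 − cos θ)/κ = (1 − 0.94102)/0.2524 = 0.23367
z = sin θ / κ = 0.33834/0.2524 = 1.34051
x = ρ cos φ = 0.23367 × cos(108.20°) = -0.07298
y = ρ sin φ = 0.23367 × sin(108.20°) = 0.22198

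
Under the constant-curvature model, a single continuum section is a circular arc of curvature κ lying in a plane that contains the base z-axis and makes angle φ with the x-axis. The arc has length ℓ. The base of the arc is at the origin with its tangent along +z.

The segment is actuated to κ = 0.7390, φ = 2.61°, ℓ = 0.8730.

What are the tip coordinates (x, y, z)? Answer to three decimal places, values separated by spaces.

θ = κ·ℓ = 0.7390 × 0.8730 = 0.64515 rad
ρ = (1 − cos θ)/κ = (1 − 0.79901)/0.7390 = 0.27197
z = sin θ / κ = 0.60132/0.7390 = 0.81369
x = ρ cos φ = 0.27197 × cos(2.61°) = 0.27169
y = ρ sin φ = 0.27197 × sin(2.61°) = 0.01238

0.272 0.012 0.814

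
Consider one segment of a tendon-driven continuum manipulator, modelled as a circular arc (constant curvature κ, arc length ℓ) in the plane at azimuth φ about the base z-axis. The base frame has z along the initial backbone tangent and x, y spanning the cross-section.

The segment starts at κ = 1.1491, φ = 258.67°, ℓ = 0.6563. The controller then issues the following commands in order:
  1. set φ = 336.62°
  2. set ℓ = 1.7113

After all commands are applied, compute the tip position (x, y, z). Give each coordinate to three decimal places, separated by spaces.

1.107 -0.478 0.803

initial: κ=1.1491, φ=258.67°, ℓ=0.6563
cmd 1: set φ=336.62° → (κ,φ,ℓ)=(1.1491,336.62°,0.6563) → tip=(0.2166,-0.0936,0.5958)
cmd 2: set ℓ=1.7113 → (κ,φ,ℓ)=(1.1491,336.62°,1.7113) → tip=(1.1067,-0.4784,0.8030)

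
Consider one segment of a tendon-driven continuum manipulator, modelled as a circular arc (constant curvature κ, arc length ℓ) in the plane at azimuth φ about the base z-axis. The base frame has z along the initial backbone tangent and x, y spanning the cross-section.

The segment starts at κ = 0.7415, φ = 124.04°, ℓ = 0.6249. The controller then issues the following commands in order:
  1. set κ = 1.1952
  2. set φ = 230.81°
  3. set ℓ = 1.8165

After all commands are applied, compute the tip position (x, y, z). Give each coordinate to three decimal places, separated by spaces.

initial: κ=0.7415, φ=124.04°, ℓ=0.6249
cmd 1: set κ=1.1952 → (κ,φ,ℓ)=(1.1952,124.04°,0.6249) → tip=(-0.1247,0.1846,0.5684)
cmd 2: set φ=230.81° → (κ,φ,ℓ)=(1.1952,230.81°,0.6249) → tip=(-0.1407,-0.1726,0.5684)
cmd 3: set ℓ=1.8165 → (κ,φ,ℓ)=(1.1952,230.81°,1.8165) → tip=(-0.8273,-1.0148,0.6904)

-0.827 -1.015 0.690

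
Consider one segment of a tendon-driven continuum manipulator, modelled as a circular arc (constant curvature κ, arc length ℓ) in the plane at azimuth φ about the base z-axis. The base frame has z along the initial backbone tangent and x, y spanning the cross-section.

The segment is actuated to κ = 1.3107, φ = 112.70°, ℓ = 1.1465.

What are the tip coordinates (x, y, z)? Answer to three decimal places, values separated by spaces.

θ = κ·ℓ = 1.3107 × 1.1465 = 1.50272 rad
ρ = (1 − cos θ)/κ = (1 − 0.06803)/1.3107 = 0.71105
z = sin θ / κ = 0.99768/1.3107 = 0.76118
x = ρ cos φ = 0.71105 × cos(112.70°) = -0.27440
y = ρ sin φ = 0.71105 × sin(112.70°) = 0.65597

-0.274 0.656 0.761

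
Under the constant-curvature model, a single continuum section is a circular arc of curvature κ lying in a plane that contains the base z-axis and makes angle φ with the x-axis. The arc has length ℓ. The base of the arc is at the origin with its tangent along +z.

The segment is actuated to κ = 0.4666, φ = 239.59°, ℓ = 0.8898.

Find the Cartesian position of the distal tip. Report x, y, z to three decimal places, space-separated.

θ = κ·ℓ = 0.4666 × 0.8898 = 0.41518 rad
ρ = (1 − cos θ)/κ = (1 − 0.91504)/0.4666 = 0.18208
z = sin θ / κ = 0.40336/0.4666 = 0.86446
x = ρ cos φ = 0.18208 × cos(239.59°) = -0.09216
y = ρ sin φ = 0.18208 × sin(239.59°) = -0.15703

-0.092 -0.157 0.864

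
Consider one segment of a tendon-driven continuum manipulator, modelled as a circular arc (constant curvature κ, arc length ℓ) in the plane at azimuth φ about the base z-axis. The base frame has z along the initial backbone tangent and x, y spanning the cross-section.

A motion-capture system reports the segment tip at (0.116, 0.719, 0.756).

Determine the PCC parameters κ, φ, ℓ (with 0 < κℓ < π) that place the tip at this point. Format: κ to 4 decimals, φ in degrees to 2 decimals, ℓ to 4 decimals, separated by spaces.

ρ = √(x²+y²) = √(0.116² + 0.719²) = 0.72830
φ = atan2(y, x) mod 360° = atan2(0.719, 0.116) = 80.8351°
|p|² = ρ² + z² = 0.72830² + 0.756² = 1.10195
κ = 2ρ / |p|² = 2×0.72830 / 1.10195 = 1.32183
θ = 2·atan2(ρ, z) = 2·atan2(0.72830, 0.756) = 1.53347 rad
ℓ = θ/κ = 1.53347/1.32183 = 1.16011

1.3218 80.84 1.1601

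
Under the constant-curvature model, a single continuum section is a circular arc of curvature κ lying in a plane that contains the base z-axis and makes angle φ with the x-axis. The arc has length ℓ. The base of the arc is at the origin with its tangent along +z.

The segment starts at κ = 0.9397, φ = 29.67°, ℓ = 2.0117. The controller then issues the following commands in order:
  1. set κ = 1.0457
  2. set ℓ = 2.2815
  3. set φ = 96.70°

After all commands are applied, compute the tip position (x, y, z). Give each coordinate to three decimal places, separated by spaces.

initial: κ=0.9397, φ=29.67°, ℓ=2.0117
cmd 1: set κ=1.0457 → (κ,φ,ℓ)=(1.0457,29.67°,2.0117) → tip=(1.2530,0.7138,0.8237)
cmd 2: set ℓ=2.2815 → (κ,φ,ℓ)=(1.0457,29.67°,2.2815) → tip=(1.4356,0.8178,0.6559)
cmd 3: set φ=96.70° → (κ,φ,ℓ)=(1.0457,96.70°,2.2815) → tip=(-0.1928,1.6409,0.6559)

-0.193 1.641 0.656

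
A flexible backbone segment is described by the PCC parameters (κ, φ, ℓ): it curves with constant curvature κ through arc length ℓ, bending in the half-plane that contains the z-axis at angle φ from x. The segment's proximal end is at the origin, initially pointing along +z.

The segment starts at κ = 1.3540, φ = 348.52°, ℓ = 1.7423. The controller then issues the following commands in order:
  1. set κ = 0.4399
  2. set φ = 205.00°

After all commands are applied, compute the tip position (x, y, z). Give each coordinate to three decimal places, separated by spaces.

initial: κ=1.3540, φ=348.52°, ℓ=1.7423
cmd 1: set κ=0.4399 → (κ,φ,ℓ)=(0.4399,348.52°,1.7423) → tip=(0.6229,-0.1265,1.5767)
cmd 2: set φ=205.00° → (κ,φ,ℓ)=(0.4399,205.00°,1.7423) → tip=(-0.5761,-0.2686,1.5767)

-0.576 -0.269 1.577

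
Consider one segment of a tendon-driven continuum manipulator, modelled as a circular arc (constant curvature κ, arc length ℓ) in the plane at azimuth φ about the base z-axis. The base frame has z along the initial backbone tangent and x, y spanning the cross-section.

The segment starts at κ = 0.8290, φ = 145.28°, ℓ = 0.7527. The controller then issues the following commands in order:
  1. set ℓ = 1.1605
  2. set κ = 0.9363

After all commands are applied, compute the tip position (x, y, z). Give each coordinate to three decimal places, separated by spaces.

-0.469 0.325 0.945

initial: κ=0.8290, φ=145.28°, ℓ=0.7527
cmd 1: set ℓ=1.1605 → (κ,φ,ℓ)=(0.8290,145.28°,1.1605) → tip=(-0.4245,0.2942,0.9896)
cmd 2: set κ=0.9363 → (κ,φ,ℓ)=(0.9363,145.28°,1.1605) → tip=(-0.4692,0.3251,0.9453)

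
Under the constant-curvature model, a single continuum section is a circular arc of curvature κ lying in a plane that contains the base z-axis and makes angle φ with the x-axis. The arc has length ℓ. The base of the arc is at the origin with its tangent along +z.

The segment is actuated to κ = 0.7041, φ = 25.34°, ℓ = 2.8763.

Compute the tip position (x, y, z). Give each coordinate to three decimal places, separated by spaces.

1.847 0.875 1.276

θ = κ·ℓ = 0.7041 × 2.8763 = 2.02520 rad
ρ = (1 − cos θ)/κ = (1 − -0.43893)/0.7041 = 2.04364
z = sin θ / κ = 0.89852/0.7041 = 1.27613
x = ρ cos φ = 2.04364 × cos(25.34°) = 1.84701
y = ρ sin φ = 2.04364 × sin(25.34°) = 0.87466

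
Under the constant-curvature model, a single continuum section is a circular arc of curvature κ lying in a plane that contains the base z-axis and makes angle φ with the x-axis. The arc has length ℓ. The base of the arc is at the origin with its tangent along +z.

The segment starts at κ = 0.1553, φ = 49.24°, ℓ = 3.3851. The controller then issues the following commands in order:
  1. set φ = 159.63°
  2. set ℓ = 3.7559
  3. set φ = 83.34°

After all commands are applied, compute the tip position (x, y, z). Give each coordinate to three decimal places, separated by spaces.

0.123 1.058 3.547

initial: κ=0.1553, φ=49.24°, ℓ=3.3851
cmd 1: set φ=159.63° → (κ,φ,ℓ)=(0.1553,159.63°,3.3851) → tip=(-0.8151,0.3026,3.2313)
cmd 2: set ℓ=3.7559 → (κ,φ,ℓ)=(0.1553,159.63°,3.7559) → tip=(-0.9981,0.3706,3.5465)
cmd 3: set φ=83.34° → (κ,φ,ℓ)=(0.1553,83.34°,3.7559) → tip=(0.1235,1.0575,3.5465)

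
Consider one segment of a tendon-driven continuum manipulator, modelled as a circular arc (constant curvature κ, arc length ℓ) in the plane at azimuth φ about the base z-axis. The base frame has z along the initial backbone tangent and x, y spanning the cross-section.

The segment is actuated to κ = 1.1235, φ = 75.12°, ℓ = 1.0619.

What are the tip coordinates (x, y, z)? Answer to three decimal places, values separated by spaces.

0.144 0.543 0.827

θ = κ·ℓ = 1.1235 × 1.0619 = 1.19304 rad
ρ = (1 − cos θ)/κ = (1 − 0.36883)/1.1235 = 0.56179
z = sin θ / κ = 0.92950/1.1235 = 0.82732
x = ρ cos φ = 0.56179 × cos(75.12°) = 0.14426
y = ρ sin φ = 0.56179 × sin(75.12°) = 0.54295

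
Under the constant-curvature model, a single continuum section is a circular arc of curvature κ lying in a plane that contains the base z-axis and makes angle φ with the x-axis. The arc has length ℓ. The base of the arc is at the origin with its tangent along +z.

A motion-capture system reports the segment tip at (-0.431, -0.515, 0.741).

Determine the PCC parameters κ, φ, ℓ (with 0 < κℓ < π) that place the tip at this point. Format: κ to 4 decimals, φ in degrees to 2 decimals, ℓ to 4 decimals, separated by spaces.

1.3430 230.07 1.0964

ρ = √(x²+y²) = √(-0.431² + -0.515²) = 0.67155
φ = atan2(y, x) mod 360° = atan2(-0.515, -0.431) = 230.0743°
|p|² = ρ² + z² = 0.67155² + 0.741² = 1.00007
κ = 2ρ / |p|² = 2×0.67155 / 1.00007 = 1.34302
θ = 2·atan2(ρ, z) = 2·atan2(0.67155, 0.741) = 1.47255 rad
ℓ = θ/κ = 1.47255/1.34302 = 1.09645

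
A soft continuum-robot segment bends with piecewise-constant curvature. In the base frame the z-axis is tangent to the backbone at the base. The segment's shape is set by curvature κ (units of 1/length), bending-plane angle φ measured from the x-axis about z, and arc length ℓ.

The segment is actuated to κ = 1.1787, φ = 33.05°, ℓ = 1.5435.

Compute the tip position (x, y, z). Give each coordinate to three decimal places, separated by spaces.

θ = κ·ℓ = 1.1787 × 1.5435 = 1.81932 rad
ρ = (1 − cos θ)/κ = (1 − -0.24598)/1.1787 = 1.05708
z = sin θ / κ = 0.96928/1.1787 = 0.82233
x = ρ cos φ = 1.05708 × cos(33.05°) = 0.88604
y = ρ sin φ = 1.05708 × sin(33.05°) = 0.57650

0.886 0.576 0.822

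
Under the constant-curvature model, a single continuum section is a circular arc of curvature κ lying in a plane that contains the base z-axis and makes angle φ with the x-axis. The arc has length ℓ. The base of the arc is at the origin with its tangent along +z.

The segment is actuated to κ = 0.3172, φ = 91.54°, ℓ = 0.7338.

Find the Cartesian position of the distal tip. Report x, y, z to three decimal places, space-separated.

-0.002 0.085 0.727

θ = κ·ℓ = 0.3172 × 0.7338 = 0.23276 rad
ρ = (1 − cos θ)/κ = (1 − 0.97303)/0.3172 = 0.08502
z = sin θ / κ = 0.23067/0.3172 = 0.72719
x = ρ cos φ = 0.08502 × cos(91.54°) = -0.00228
y = ρ sin φ = 0.08502 × sin(91.54°) = 0.08498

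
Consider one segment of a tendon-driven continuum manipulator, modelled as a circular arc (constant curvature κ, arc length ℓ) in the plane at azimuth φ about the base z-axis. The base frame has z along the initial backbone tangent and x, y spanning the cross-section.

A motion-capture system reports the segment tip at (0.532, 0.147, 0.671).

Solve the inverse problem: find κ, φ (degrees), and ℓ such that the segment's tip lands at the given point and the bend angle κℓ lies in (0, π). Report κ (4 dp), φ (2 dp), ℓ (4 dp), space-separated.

1.4623 15.45 0.9414

ρ = √(x²+y²) = √(0.532² + 0.147²) = 0.55194
φ = atan2(y, x) mod 360° = atan2(0.147, 0.532) = 15.4463°
|p|² = ρ² + z² = 0.55194² + 0.671² = 0.75487
κ = 2ρ / |p|² = 2×0.55194 / 0.75487 = 1.46233
θ = 2·atan2(ρ, z) = 2·atan2(0.55194, 0.671) = 1.37669 rad
ℓ = θ/κ = 1.37669/1.46233 = 0.94144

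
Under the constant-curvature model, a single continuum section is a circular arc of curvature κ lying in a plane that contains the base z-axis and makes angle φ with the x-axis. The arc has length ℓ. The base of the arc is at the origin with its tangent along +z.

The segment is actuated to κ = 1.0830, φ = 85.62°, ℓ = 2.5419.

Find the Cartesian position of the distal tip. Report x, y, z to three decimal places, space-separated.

θ = κ·ℓ = 1.0830 × 2.5419 = 2.75288 rad
ρ = (1 − cos θ)/κ = (1 − -0.92540)/1.0830 = 1.77784
z = sin θ / κ = 0.37900/1.0830 = 0.34995
x = ρ cos φ = 1.77784 × cos(85.62°) = 0.13578
y = ρ sin φ = 1.77784 × sin(85.62°) = 1.77264

0.136 1.773 0.350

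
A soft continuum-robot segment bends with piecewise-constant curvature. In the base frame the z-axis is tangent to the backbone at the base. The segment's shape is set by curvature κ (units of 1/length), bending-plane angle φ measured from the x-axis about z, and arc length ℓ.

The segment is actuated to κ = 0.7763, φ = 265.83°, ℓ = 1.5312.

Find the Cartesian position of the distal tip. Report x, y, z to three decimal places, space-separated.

-0.059 -0.806 1.195

θ = κ·ℓ = 0.7763 × 1.5312 = 1.18867 rad
ρ = (1 − cos θ)/κ = (1 − 0.37289)/0.7763 = 0.80781
z = sin θ / κ = 0.92787/0.7763 = 1.19525
x = ρ cos φ = 0.80781 × cos(265.83°) = -0.05874
y = ρ sin φ = 0.80781 × sin(265.83°) = -0.80568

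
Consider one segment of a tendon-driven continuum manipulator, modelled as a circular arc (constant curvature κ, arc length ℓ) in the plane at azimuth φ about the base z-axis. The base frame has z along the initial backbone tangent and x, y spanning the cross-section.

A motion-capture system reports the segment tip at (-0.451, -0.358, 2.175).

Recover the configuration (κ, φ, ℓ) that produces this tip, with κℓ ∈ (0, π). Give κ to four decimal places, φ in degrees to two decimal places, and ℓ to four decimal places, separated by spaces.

0.2275 218.44 2.2752

ρ = √(x²+y²) = √(-0.451² + -0.358²) = 0.57582
φ = atan2(y, x) mod 360° = atan2(-0.358, -0.451) = 218.4423°
|p|² = ρ² + z² = 0.57582² + 2.175² = 5.06219
κ = 2ρ / |p|² = 2×0.57582 / 5.06219 = 0.22750
θ = 2·atan2(ρ, z) = 2·atan2(0.57582, 2.175) = 0.51761 rad
ℓ = θ/κ = 0.51761/0.22750 = 2.27525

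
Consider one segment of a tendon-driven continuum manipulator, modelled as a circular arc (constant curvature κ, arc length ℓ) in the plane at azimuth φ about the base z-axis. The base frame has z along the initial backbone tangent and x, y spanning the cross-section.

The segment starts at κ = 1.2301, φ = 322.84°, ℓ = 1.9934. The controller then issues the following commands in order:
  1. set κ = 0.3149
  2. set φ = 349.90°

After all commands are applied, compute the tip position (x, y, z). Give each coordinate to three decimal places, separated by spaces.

0.596 -0.106 1.865

initial: κ=1.2301, φ=322.84°, ℓ=1.9934
cmd 1: set κ=0.3149 → (κ,φ,ℓ)=(0.3149,322.84°,1.9934) → tip=(0.4825,-0.3657,1.8650)
cmd 2: set φ=349.90° → (κ,φ,ℓ)=(0.3149,349.90°,1.9934) → tip=(0.5960,-0.1062,1.8650)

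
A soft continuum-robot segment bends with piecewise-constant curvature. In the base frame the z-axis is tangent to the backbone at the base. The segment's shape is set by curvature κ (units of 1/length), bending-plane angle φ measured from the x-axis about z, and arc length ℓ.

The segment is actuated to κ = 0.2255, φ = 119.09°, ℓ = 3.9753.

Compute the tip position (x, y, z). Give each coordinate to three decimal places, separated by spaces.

θ = κ·ℓ = 0.2255 × 3.9753 = 0.89643 rad
ρ = (1 − cos θ)/κ = (1 − 0.62440)/0.2255 = 1.66562
z = sin θ / κ = 0.78110/0.2255 = 3.46387
x = ρ cos φ = 1.66562 × cos(119.09°) = -0.80980
y = ρ sin φ = 1.66562 × sin(119.09°) = 1.45552

-0.810 1.456 3.464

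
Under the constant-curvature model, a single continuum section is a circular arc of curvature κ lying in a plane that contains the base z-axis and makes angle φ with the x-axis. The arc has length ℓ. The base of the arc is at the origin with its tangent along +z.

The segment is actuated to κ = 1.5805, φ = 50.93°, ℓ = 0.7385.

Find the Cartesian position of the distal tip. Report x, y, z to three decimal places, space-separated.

θ = κ·ℓ = 1.5805 × 0.7385 = 1.16720 rad
ρ = (1 − cos θ)/κ = (1 − 0.39273)/1.5805 = 0.38423
z = sin θ / κ = 0.91965/1.5805 = 0.58188
x = ρ cos φ = 0.38423 × cos(50.93°) = 0.24217
y = ρ sin φ = 0.38423 × sin(50.93°) = 0.29830

0.242 0.298 0.582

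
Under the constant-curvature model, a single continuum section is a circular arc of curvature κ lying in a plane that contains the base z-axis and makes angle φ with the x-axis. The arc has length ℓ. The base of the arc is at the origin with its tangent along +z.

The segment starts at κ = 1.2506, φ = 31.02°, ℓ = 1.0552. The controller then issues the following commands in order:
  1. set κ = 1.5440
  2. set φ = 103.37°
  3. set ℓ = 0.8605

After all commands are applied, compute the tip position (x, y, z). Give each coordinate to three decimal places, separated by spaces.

initial: κ=1.2506, φ=31.02°, ℓ=1.0552
cmd 1: set κ=1.5440 → (κ,φ,ℓ)=(1.5440,31.02°,1.0552) → tip=(0.5875,0.3533,0.6466)
cmd 2: set φ=103.37° → (κ,φ,ℓ)=(1.5440,103.37°,1.0552) → tip=(-0.1585,0.6669,0.6466)
cmd 3: set ℓ=0.8605 → (κ,φ,ℓ)=(1.5440,103.37°,0.8605) → tip=(-0.1138,0.4790,0.6288)

-0.114 0.479 0.629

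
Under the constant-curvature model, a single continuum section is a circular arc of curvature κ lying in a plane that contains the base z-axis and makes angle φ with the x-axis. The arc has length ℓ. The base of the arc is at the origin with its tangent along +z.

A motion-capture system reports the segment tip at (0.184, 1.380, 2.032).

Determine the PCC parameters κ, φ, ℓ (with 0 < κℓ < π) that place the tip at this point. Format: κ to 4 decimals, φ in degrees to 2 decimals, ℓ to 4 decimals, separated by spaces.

0.4589 82.41 2.6178

ρ = √(x²+y²) = √(0.184² + 1.380²) = 1.39221
φ = atan2(y, x) mod 360° = atan2(1.380, 0.184) = 82.4054°
|p|² = ρ² + z² = 1.39221² + 2.032² = 6.06728
κ = 2ρ / |p|² = 2×1.39221 / 6.06728 = 0.45892
θ = 2·atan2(ρ, z) = 2·atan2(1.39221, 2.032) = 1.20137 rad
ℓ = θ/κ = 1.20137/0.45892 = 2.61780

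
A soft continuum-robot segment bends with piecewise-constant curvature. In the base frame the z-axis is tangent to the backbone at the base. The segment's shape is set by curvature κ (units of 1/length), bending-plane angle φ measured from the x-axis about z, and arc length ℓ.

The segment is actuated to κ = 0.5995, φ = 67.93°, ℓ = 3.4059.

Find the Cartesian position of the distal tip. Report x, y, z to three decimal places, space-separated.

0.911 2.247 1.486

θ = κ·ℓ = 0.5995 × 3.4059 = 2.04184 rad
ρ = (1 − cos θ)/κ = (1 − -0.45381)/0.5995 = 2.42504
z = sin θ / κ = 0.89110/0.5995 = 1.48640
x = ρ cos φ = 2.42504 × cos(67.93°) = 0.91118
y = ρ sin φ = 2.42504 × sin(67.93°) = 2.24735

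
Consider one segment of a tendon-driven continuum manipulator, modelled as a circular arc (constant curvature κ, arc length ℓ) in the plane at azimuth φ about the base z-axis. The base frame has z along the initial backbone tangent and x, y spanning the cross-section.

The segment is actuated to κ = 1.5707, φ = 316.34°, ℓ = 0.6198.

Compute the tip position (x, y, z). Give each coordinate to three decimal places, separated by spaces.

θ = κ·ℓ = 1.5707 × 0.6198 = 0.97352 rad
ρ = (1 − cos θ)/κ = (1 − 0.56239)/1.5707 = 0.27861
z = sin θ / κ = 0.82687/1.5707 = 0.52643
x = ρ cos φ = 0.27861 × cos(316.34°) = 0.20156
y = ρ sin φ = 0.27861 × sin(316.34°) = -0.19234

0.202 -0.192 0.526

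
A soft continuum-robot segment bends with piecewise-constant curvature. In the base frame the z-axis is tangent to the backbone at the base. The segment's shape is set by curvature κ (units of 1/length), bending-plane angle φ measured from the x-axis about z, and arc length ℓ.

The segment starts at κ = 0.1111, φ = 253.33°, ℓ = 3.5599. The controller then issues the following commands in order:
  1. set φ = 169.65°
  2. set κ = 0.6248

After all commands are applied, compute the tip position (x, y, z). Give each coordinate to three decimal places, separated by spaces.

-2.532 0.462 1.271

initial: κ=0.1111, φ=253.33°, ℓ=3.5599
cmd 1: set φ=169.65° → (κ,φ,ℓ)=(0.1111,169.65°,3.5599) → tip=(-0.6835,0.1248,3.4678)
cmd 2: set κ=0.6248 → (κ,φ,ℓ)=(0.6248,169.65°,3.5599) → tip=(-2.5316,0.4624,1.2708)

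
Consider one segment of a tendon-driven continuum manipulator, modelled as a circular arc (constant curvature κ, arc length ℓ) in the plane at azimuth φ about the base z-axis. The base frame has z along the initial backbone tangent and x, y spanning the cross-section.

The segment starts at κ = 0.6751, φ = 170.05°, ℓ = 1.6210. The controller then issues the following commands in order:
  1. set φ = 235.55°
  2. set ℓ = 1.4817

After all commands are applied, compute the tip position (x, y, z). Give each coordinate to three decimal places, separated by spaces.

-0.385 -0.562 1.247

initial: κ=0.6751, φ=170.05°, ℓ=1.6210
cmd 1: set φ=235.55° → (κ,φ,ℓ)=(0.6751,235.55°,1.6210) → tip=(-0.4536,-0.6613,1.3163)
cmd 2: set ℓ=1.4817 → (κ,φ,ℓ)=(0.6751,235.55°,1.4817) → tip=(-0.3854,-0.5618,1.2467)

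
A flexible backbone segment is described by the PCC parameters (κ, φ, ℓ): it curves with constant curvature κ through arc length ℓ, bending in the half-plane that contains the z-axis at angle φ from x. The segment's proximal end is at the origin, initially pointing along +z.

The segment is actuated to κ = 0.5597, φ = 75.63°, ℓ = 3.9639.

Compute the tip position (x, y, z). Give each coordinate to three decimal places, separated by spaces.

θ = κ·ℓ = 0.5597 × 3.9639 = 2.21859 rad
ρ = (1 − cos θ)/κ = (1 − -0.60343)/0.5597 = 2.86481
z = sin θ / κ = 0.79741/0.5597 = 1.42472
x = ρ cos φ = 2.86481 × cos(75.63°) = 0.71100
y = ρ sin φ = 2.86481 × sin(75.63°) = 2.77518

0.711 2.775 1.425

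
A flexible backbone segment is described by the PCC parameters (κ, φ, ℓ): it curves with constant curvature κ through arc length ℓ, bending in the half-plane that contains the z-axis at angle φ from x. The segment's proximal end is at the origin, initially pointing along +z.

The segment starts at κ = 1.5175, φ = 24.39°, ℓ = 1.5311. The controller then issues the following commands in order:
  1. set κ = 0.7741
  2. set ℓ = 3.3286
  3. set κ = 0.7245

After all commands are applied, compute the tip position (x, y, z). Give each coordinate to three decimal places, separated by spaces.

2.194 0.995 0.920

initial: κ=1.5175, φ=24.39°, ℓ=1.5311
cmd 1: set κ=0.7741 → (κ,φ,ℓ)=(0.7741,24.39°,1.5311) → tip=(0.7341,0.3328,1.1970)
cmd 2: set ℓ=3.3286 → (κ,φ,ℓ)=(0.7741,24.39°,3.3286) → tip=(2.1703,0.9840,0.6916)
cmd 3: set κ=0.7245 → (κ,φ,ℓ)=(0.7245,24.39°,3.3286) → tip=(2.1938,0.9947,0.9205)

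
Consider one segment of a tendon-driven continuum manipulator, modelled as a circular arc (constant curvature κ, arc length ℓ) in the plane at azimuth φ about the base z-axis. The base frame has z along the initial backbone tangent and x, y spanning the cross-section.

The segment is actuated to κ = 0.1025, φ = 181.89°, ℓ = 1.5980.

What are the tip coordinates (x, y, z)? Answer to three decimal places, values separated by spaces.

-0.131 -0.004 1.591

θ = κ·ℓ = 0.1025 × 1.5980 = 0.16379 rad
ρ = (1 − cos θ)/κ = (1 − 0.98662)/0.1025 = 0.13058
z = sin θ / κ = 0.16306/0.1025 = 1.59086
x = ρ cos φ = 0.13058 × cos(181.89°) = -0.13051
y = ρ sin φ = 0.13058 × sin(181.89°) = -0.00431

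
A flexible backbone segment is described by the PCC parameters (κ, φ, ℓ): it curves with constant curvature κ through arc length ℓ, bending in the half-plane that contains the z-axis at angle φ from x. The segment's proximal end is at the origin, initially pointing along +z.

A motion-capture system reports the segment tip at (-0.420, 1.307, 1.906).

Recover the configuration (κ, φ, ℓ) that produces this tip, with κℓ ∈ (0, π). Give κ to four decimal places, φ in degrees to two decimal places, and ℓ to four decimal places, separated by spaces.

0.4976 107.81 2.5087

ρ = √(x²+y²) = √(-0.420² + 1.307²) = 1.37283
φ = atan2(y, x) mod 360° = atan2(1.307, -0.420) = 107.8146°
|p|² = ρ² + z² = 1.37283² + 1.906² = 5.51748
κ = 2ρ / |p|² = 2×1.37283 / 5.51748 = 0.49763
θ = 2·atan2(ρ, z) = 2·atan2(1.37283, 1.906) = 1.24840 rad
ℓ = θ/κ = 1.24840/0.49763 = 2.50870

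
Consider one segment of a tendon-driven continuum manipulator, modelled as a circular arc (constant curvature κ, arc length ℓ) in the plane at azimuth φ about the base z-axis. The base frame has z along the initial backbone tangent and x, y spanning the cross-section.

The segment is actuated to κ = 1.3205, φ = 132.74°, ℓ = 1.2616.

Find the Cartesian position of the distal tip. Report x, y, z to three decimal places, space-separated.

θ = κ·ℓ = 1.3205 × 1.2616 = 1.66594 rad
ρ = (1 − cos θ)/κ = (1 − -0.09500)/1.3205 = 0.82923
z = sin θ / κ = 0.99548/1.3205 = 0.75386
x = ρ cos φ = 0.82923 × cos(132.74°) = -0.56278
y = ρ sin φ = 0.82923 × sin(132.74°) = 0.60902

-0.563 0.609 0.754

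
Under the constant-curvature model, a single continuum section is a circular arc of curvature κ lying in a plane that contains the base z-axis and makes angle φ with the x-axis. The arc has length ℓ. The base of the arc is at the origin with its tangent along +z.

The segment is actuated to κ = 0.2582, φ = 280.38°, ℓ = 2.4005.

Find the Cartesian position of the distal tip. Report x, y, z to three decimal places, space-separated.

0.130 -0.709 2.250

θ = κ·ℓ = 0.2582 × 2.4005 = 0.61981 rad
ρ = (1 − cos θ)/κ = (1 − 0.81399)/0.2582 = 0.72041
z = sin θ / κ = 0.58088/0.2582 = 2.24973
x = ρ cos φ = 0.72041 × cos(280.38°) = 0.12980
y = ρ sin φ = 0.72041 × sin(280.38°) = -0.70862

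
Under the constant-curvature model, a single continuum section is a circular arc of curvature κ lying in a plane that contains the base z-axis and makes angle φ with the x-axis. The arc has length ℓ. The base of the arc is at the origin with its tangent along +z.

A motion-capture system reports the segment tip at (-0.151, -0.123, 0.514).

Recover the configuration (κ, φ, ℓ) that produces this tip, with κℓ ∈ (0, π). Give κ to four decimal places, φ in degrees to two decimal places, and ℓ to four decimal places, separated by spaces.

1.2892 219.17 0.5619

ρ = √(x²+y²) = √(-0.151² + -0.123²) = 0.19476
φ = atan2(y, x) mod 360° = atan2(-0.123, -0.151) = 219.1652°
|p|² = ρ² + z² = 0.19476² + 0.514² = 0.30213
κ = 2ρ / |p|² = 2×0.19476 / 0.30213 = 1.28924
θ = 2·atan2(ρ, z) = 2·atan2(0.19476, 0.514) = 0.72438 rad
ℓ = θ/κ = 0.72438/1.28924 = 0.56186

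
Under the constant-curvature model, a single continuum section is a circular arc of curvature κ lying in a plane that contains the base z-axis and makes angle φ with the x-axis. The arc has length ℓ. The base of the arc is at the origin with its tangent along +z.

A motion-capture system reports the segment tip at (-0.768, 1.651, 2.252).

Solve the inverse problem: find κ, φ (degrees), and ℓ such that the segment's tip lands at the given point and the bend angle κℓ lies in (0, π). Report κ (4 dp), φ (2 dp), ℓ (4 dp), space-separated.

0.4342 114.95 3.1319

ρ = √(x²+y²) = √(-0.768² + 1.651²) = 1.82089
φ = atan2(y, x) mod 360° = atan2(1.651, -0.768) = 114.9466°
|p|² = ρ² + z² = 1.82089² + 2.252² = 8.38713
κ = 2ρ / |p|² = 2×1.82089 / 8.38713 = 0.43421
θ = 2·atan2(ρ, z) = 2·atan2(1.82089, 2.252) = 1.35988 rad
ℓ = θ/κ = 1.35988/0.43421 = 3.13186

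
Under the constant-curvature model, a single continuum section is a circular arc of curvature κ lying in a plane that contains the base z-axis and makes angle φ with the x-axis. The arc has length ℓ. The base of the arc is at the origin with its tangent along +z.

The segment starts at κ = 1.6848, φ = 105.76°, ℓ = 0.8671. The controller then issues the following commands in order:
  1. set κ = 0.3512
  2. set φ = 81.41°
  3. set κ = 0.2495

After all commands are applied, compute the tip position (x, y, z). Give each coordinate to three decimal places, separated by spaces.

initial: κ=1.6848, φ=105.76°, ℓ=0.8671
cmd 1: set κ=0.3512 → (κ,φ,ℓ)=(0.3512,105.76°,0.8671) → tip=(-0.0356,0.1261,0.8538)
cmd 2: set φ=81.41° → (κ,φ,ℓ)=(0.3512,81.41°,0.8671) → tip=(0.0196,0.1295,0.8538)
cmd 3: set κ=0.2495 → (κ,φ,ℓ)=(0.2495,81.41°,0.8671) → tip=(0.0140,0.0924,0.8604)

0.014 0.092 0.860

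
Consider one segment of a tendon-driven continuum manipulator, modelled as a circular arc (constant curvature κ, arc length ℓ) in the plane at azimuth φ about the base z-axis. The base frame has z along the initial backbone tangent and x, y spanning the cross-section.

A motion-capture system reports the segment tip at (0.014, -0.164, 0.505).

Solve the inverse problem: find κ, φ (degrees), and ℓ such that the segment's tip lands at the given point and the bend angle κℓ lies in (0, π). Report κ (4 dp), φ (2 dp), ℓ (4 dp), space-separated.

1.1669 274.88 0.5400

ρ = √(x²+y²) = √(0.014² + -0.164²) = 0.16460
φ = atan2(y, x) mod 360° = atan2(-0.164, 0.014) = 274.8793°
|p|² = ρ² + z² = 0.16460² + 0.505² = 0.28212
κ = 2ρ / |p|² = 2×0.16460 / 0.28212 = 1.16687
θ = 2·atan2(ρ, z) = 2·atan2(0.16460, 0.505) = 0.63015 rad
ℓ = θ/κ = 0.63015/1.16687 = 0.54004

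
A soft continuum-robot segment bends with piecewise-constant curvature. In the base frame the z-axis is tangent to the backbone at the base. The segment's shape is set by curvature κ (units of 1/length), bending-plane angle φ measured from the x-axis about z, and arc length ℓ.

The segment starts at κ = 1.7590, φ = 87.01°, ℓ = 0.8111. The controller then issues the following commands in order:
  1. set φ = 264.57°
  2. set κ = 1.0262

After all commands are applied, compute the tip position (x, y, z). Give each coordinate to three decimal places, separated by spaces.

initial: κ=1.7590, φ=87.01°, ℓ=0.8111
cmd 1: set φ=264.57° → (κ,φ,ℓ)=(1.7590,264.57°,0.8111) → tip=(-0.0461,-0.4847,0.5626)
cmd 2: set κ=1.0262 → (κ,φ,ℓ)=(1.0262,264.57°,0.8111) → tip=(-0.0301,-0.3171,0.7206)

-0.030 -0.317 0.721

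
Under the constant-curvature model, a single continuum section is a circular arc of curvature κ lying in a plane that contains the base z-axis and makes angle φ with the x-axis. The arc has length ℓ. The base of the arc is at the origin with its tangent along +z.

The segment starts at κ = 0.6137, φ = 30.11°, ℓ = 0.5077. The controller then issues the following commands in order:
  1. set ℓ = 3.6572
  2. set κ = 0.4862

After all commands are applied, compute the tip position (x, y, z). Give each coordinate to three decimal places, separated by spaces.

2.145 1.244 2.013

initial: κ=0.6137, φ=30.11°, ℓ=0.5077
cmd 1: set ℓ=3.6572 → (κ,φ,ℓ)=(0.6137,30.11°,3.6572) → tip=(2.2889,1.3274,1.2735)
cmd 2: set κ=0.4862 → (κ,φ,ℓ)=(0.4862,30.11°,3.6572) → tip=(2.1455,1.2442,2.0127)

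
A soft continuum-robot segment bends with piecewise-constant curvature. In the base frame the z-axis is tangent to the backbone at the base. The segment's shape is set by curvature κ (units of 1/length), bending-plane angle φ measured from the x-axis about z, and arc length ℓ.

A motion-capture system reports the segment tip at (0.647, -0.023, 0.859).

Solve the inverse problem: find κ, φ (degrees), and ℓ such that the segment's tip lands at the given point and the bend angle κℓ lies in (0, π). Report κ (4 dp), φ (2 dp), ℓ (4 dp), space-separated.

1.1191 357.96 1.1542

ρ = √(x²+y²) = √(0.647² + -0.023²) = 0.64741
φ = atan2(y, x) mod 360° = atan2(-0.023, 0.647) = 357.9641°
|p|² = ρ² + z² = 0.64741² + 0.859² = 1.15702
κ = 2ρ / |p|² = 2×0.64741 / 1.15702 = 1.11910
θ = 2·atan2(ρ, z) = 2·atan2(0.64741, 0.859) = 1.29170 rad
ℓ = θ/κ = 1.29170/1.11910 = 1.15423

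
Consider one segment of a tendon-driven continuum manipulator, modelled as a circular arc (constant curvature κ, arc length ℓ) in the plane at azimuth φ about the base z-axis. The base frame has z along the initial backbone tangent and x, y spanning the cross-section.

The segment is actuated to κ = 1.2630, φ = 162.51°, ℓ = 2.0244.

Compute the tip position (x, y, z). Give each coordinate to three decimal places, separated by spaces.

-1.385 0.436 0.437

θ = κ·ℓ = 1.2630 × 2.0244 = 2.55682 rad
ρ = (1 − cos θ)/κ = (1 − -0.83384)/1.2630 = 1.45197
z = sin θ / κ = 0.55201/1.2630 = 0.43706
x = ρ cos φ = 1.45197 × cos(162.51°) = -1.38484
y = ρ sin φ = 1.45197 × sin(162.51°) = 0.43637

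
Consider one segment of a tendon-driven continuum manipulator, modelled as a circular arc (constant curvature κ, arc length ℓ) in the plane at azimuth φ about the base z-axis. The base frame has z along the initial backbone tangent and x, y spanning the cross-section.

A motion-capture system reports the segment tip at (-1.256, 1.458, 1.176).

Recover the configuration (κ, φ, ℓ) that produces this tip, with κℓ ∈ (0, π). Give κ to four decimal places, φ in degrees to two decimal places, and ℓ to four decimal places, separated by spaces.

0.7567 130.74 2.7019

ρ = √(x²+y²) = √(-1.256² + 1.458²) = 1.92440
φ = atan2(y, x) mod 360° = atan2(1.458, -1.256) = 130.7434°
|p|² = ρ² + z² = 1.92440² + 1.176² = 5.08628
κ = 2ρ / |p|² = 2×1.92440 / 5.08628 = 0.75670
θ = 2·atan2(ρ, z) = 2·atan2(1.92440, 1.176) = 2.04451 rad
ℓ = θ/κ = 2.04451/0.75670 = 2.70187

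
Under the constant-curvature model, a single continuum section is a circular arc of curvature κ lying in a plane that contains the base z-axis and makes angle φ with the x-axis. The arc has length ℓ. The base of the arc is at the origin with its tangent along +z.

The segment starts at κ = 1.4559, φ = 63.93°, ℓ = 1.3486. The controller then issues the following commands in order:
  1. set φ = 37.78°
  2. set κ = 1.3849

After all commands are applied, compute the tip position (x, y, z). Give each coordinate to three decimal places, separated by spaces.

0.738 0.572 0.690

initial: κ=1.4559, φ=63.93°, ℓ=1.3486
cmd 1: set φ=37.78° → (κ,φ,ℓ)=(1.4559,37.78°,1.3486) → tip=(0.7506,0.5818,0.6346)
cmd 2: set κ=1.3849 → (κ,φ,ℓ)=(1.3849,37.78°,1.3486) → tip=(0.7377,0.5718,0.6905)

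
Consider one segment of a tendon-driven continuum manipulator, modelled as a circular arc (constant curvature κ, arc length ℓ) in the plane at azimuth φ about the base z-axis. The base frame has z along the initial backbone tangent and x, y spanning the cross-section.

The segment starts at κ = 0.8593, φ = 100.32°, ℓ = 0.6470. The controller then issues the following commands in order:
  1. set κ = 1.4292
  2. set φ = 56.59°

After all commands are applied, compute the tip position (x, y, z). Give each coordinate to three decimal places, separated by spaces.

0.153 0.232 0.559

initial: κ=0.8593, φ=100.32°, ℓ=0.6470
cmd 1: set κ=1.4292 → (κ,φ,ℓ)=(1.4292,100.32°,0.6470) → tip=(-0.0499,0.2739,0.5587)
cmd 2: set φ=56.59° → (κ,φ,ℓ)=(1.4292,56.59°,0.6470) → tip=(0.1533,0.2324,0.5587)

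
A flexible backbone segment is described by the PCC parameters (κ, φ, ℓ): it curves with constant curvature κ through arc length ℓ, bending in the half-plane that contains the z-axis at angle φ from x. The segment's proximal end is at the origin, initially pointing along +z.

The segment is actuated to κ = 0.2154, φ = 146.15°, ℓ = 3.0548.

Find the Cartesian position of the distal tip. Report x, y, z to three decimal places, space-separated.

-0.805 0.540 2.839

θ = κ·ℓ = 0.2154 × 3.0548 = 0.65800 rad
ρ = (1 − cos θ)/κ = (1 − 0.79121)/0.2154 = 0.96929
z = sin θ / κ = 0.61154/0.2154 = 2.83908
x = ρ cos φ = 0.96929 × cos(146.15°) = -0.80500
y = ρ sin φ = 0.96929 × sin(146.15°) = 0.53992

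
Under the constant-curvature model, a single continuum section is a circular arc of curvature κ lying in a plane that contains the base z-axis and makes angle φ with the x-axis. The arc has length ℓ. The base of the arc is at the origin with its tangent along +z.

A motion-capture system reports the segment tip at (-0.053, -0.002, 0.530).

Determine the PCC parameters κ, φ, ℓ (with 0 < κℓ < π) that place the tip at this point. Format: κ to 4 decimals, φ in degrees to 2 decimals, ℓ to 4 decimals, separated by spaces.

0.3739 182.16 0.5335

ρ = √(x²+y²) = √(-0.053² + -0.002²) = 0.05304
φ = atan2(y, x) mod 360° = atan2(-0.002, -0.053) = 182.1611°
|p|² = ρ² + z² = 0.05304² + 0.530² = 0.28371
κ = 2ρ / |p|² = 2×0.05304 / 0.28371 = 0.37388
θ = 2·atan2(ρ, z) = 2·atan2(0.05304, 0.530) = 0.19948 rad
ℓ = θ/κ = 0.19948/0.37388 = 0.53353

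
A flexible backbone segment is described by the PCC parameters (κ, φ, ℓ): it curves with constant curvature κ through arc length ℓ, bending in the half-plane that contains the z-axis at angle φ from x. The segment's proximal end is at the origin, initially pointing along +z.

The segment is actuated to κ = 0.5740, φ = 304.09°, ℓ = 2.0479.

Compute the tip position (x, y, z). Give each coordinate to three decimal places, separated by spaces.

θ = κ·ℓ = 0.5740 × 2.0479 = 1.17549 rad
ρ = (1 − cos θ)/κ = (1 − 0.38509)/0.5740 = 1.07128
z = sin θ / κ = 0.92288/0.5740 = 1.60781
x = ρ cos φ = 1.07128 × cos(304.09°) = 0.60045
y = ρ sin φ = 1.07128 × sin(304.09°) = -0.88719

0.600 -0.887 1.608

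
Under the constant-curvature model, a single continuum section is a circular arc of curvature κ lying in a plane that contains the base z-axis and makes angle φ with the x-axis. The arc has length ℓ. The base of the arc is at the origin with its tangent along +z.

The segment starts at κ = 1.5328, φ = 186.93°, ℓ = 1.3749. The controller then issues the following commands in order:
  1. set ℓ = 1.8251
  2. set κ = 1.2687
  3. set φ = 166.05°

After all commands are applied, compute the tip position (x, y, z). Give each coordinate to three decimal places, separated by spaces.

initial: κ=1.5328, φ=186.93°, ℓ=1.3749
cmd 1: set ℓ=1.8251 → (κ,φ,ℓ)=(1.5328,186.93°,1.8251) → tip=(-1.2573,-0.1528,0.2201)
cmd 2: set κ=1.2687 → (κ,φ,ℓ)=(1.2687,186.93°,1.8251) → tip=(-1.3128,-0.1596,0.5796)
cmd 3: set φ=166.05° → (κ,φ,ℓ)=(1.2687,166.05°,1.8251) → tip=(-1.2834,0.3188,0.5796)

-1.283 0.319 0.580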